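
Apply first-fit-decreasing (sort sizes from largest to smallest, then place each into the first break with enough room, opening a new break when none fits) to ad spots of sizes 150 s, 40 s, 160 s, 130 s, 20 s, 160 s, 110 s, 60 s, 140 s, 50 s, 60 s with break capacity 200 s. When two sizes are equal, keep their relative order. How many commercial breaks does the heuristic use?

6

Sorted descending: 160, 160, 150, 140, 130, 110, 60, 60, 50, 40, 20.
  160 → break 1 (new)  [load 160/200]
  160 → break 2 (new)  [load 160/200]
  150 → break 3 (new)  [load 150/200]
  140 → break 4 (new)  [load 140/200]
  130 → break 5 (new)  [load 130/200]
  110 → break 6 (new)  [load 110/200]
  60 → break 4  [load 200/200]
  60 → break 5  [load 190/200]
  50 → break 3  [load 200/200]
  40 → break 1  [load 200/200]
  20 → break 2  [load 180/200]
6 commercial breaks opened.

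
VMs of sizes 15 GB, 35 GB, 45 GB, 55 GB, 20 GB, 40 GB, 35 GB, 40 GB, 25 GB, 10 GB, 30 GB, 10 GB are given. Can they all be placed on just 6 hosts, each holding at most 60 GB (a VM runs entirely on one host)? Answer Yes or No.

Total = 360 GB; ⌈360/60⌉ = 6.
The bound of 6 does not rule out 6, but exhaustive search shows no assignment into 6 hosts of capacity 60 GB exists — the minimum is 7.

No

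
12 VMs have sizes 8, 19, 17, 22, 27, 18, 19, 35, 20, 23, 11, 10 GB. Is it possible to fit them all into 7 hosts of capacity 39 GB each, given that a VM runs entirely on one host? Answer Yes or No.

Yes

A valid assignment using 7 hosts:
  host 1: 35 = 35
  host 2: 27 + 11 = 38
  host 3: 23 + 10 = 33
  host 4: 22 + 17 = 39
  host 5: 20 + 19 = 39
  host 6: 19 + 18 = 37
  host 7: 8 = 8
Every load is within 39 GB, so 7 hosts suffice.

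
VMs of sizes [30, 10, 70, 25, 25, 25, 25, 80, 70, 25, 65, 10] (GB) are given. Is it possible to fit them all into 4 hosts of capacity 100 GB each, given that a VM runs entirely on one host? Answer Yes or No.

Total = 460 GB; ⌈460/100⌉ = 5.
At least 5 hosts are required, but only 4 are allowed.

No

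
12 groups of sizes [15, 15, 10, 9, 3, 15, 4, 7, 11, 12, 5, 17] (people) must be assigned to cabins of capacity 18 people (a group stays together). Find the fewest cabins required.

Total = 17 + 15 + 15 + 15 + 12 + 11 + 10 + 9 + 7 + 5 + 4 + 3 = 123 people.
Lower bound: ⌈123/18⌉ = 7 cabins.
A packing using 8 cabins:
  cabin 1: 17 = 17
  cabin 2: 15 + 3 = 18
  cabin 3: 15 = 15
  cabin 4: 15 = 15
  cabin 5: 12 + 5 = 17
  cabin 6: 11 + 7 = 18
  cabin 7: 10 + 4 = 14
  cabin 8: 9 = 9
No arrangement into 7 cabins stays within capacity, so 8 is optimal.

8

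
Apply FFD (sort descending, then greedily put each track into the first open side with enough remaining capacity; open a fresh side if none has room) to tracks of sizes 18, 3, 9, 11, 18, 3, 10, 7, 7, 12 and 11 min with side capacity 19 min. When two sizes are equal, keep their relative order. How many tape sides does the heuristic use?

Sorted descending: 18, 18, 12, 11, 11, 10, 9, 7, 7, 3, 3.
  18 → side 1 (new)  [load 18/19]
  18 → side 2 (new)  [load 18/19]
  12 → side 3 (new)  [load 12/19]
  11 → side 4 (new)  [load 11/19]
  11 → side 5 (new)  [load 11/19]
  10 → side 6 (new)  [load 10/19]
  9 → side 6  [load 19/19]
  7 → side 3  [load 19/19]
  7 → side 4  [load 18/19]
  3 → side 5  [load 14/19]
  3 → side 5  [load 17/19]
6 tape sides opened.

6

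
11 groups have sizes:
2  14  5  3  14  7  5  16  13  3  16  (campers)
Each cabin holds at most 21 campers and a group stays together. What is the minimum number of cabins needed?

5

Total = 16 + 16 + 14 + 14 + 13 + 7 + 5 + 5 + 3 + 3 + 2 = 98 campers.
Lower bound: ⌈98/21⌉ = 5 cabins.
A packing using 5 cabins:
  cabin 1: 16 + 5 = 21
  cabin 2: 16 + 5 = 21
  cabin 3: 14 + 7 = 21
  cabin 4: 14 + 3 + 3 = 20
  cabin 5: 13 + 2 = 15
This matches the lower bound, so 5 is optimal.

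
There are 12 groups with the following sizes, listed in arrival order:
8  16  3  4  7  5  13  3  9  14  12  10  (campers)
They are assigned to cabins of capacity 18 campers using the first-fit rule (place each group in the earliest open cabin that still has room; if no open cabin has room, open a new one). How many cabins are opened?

8

  8 → cabin 1 (new)  [load 8/18]
  16 → cabin 2 (new)  [load 16/18]
  3 → cabin 1  [load 11/18]
  4 → cabin 1  [load 15/18]
  7 → cabin 3 (new)  [load 7/18]
  5 → cabin 3  [load 12/18]
  13 → cabin 4 (new)  [load 13/18]
  3 → cabin 1  [load 18/18]
  9 → cabin 5 (new)  [load 9/18]
  14 → cabin 6 (new)  [load 14/18]
  12 → cabin 7 (new)  [load 12/18]
  10 → cabin 8 (new)  [load 10/18]
8 cabins opened.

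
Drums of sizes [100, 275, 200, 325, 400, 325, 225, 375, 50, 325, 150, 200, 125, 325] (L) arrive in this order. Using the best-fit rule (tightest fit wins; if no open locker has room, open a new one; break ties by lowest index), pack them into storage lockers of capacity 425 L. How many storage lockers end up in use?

  100 → locker 1 (new)  [load 100/425]
  275 → locker 1  [load 375/425]
  200 → locker 2 (new)  [load 200/425]
  325 → locker 3 (new)  [load 325/425]
  400 → locker 4 (new)  [load 400/425]
  325 → locker 5 (new)  [load 325/425]
  225 → locker 2  [load 425/425]
  375 → locker 6 (new)  [load 375/425]
  50 → locker 1  [load 425/425]
  325 → locker 7 (new)  [load 325/425]
  150 → locker 8 (new)  [load 150/425]
  200 → locker 8  [load 350/425]
  125 → locker 9 (new)  [load 125/425]
  325 → locker 10 (new)  [load 325/425]
10 storage lockers opened.

10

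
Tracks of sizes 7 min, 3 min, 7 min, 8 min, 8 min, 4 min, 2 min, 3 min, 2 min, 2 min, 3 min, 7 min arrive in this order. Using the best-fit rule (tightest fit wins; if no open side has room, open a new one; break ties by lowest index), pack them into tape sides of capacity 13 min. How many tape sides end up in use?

5

  7 → side 1 (new)  [load 7/13]
  3 → side 1  [load 10/13]
  7 → side 2 (new)  [load 7/13]
  8 → side 3 (new)  [load 8/13]
  8 → side 4 (new)  [load 8/13]
  4 → side 3  [load 12/13]
  2 → side 1  [load 12/13]
  3 → side 4  [load 11/13]
  2 → side 4  [load 13/13]
  2 → side 2  [load 9/13]
  3 → side 2  [load 12/13]
  7 → side 5 (new)  [load 7/13]
5 tape sides opened.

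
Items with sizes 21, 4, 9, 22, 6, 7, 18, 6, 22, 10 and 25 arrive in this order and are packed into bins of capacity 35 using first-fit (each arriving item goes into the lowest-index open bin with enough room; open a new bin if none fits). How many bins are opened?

5

  21 → bin 1 (new)  [load 21/35]
  4 → bin 1  [load 25/35]
  9 → bin 1  [load 34/35]
  22 → bin 2 (new)  [load 22/35]
  6 → bin 2  [load 28/35]
  7 → bin 2  [load 35/35]
  18 → bin 3 (new)  [load 18/35]
  6 → bin 3  [load 24/35]
  22 → bin 4 (new)  [load 22/35]
  10 → bin 3  [load 34/35]
  25 → bin 5 (new)  [load 25/35]
5 bins opened.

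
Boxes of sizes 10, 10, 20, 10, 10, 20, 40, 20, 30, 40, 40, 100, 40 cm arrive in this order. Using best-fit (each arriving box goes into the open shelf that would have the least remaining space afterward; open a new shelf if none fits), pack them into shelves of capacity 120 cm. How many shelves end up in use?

  10 → shelf 1 (new)  [load 10/120]
  10 → shelf 1  [load 20/120]
  20 → shelf 1  [load 40/120]
  10 → shelf 1  [load 50/120]
  10 → shelf 1  [load 60/120]
  20 → shelf 1  [load 80/120]
  40 → shelf 1  [load 120/120]
  20 → shelf 2 (new)  [load 20/120]
  30 → shelf 2  [load 50/120]
  40 → shelf 2  [load 90/120]
  40 → shelf 3 (new)  [load 40/120]
  100 → shelf 4 (new)  [load 100/120]
  40 → shelf 3  [load 80/120]
4 shelves opened.

4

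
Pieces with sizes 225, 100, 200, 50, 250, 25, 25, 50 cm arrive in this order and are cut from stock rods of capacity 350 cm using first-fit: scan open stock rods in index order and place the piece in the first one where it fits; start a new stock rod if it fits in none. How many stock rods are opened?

  225 → stock rod 1 (new)  [load 225/350]
  100 → stock rod 1  [load 325/350]
  200 → stock rod 2 (new)  [load 200/350]
  50 → stock rod 2  [load 250/350]
  250 → stock rod 3 (new)  [load 250/350]
  25 → stock rod 1  [load 350/350]
  25 → stock rod 2  [load 275/350]
  50 → stock rod 2  [load 325/350]
3 stock rods opened.

3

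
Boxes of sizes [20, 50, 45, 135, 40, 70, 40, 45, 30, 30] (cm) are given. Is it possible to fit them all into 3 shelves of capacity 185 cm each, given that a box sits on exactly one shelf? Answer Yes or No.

A valid assignment using 3 shelves:
  shelf 1: 135 + 50 = 185
  shelf 2: 70 + 45 + 45 + 20 = 180
  shelf 3: 40 + 40 + 30 + 30 = 140
Every load is within 185 cm, so 3 shelves suffice.

Yes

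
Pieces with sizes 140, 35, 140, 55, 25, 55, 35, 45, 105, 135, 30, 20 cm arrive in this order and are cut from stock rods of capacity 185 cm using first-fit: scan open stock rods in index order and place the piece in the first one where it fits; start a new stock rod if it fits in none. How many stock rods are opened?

5

  140 → stock rod 1 (new)  [load 140/185]
  35 → stock rod 1  [load 175/185]
  140 → stock rod 2 (new)  [load 140/185]
  55 → stock rod 3 (new)  [load 55/185]
  25 → stock rod 2  [load 165/185]
  55 → stock rod 3  [load 110/185]
  35 → stock rod 3  [load 145/185]
  45 → stock rod 4 (new)  [load 45/185]
  105 → stock rod 4  [load 150/185]
  135 → stock rod 5 (new)  [load 135/185]
  30 → stock rod 3  [load 175/185]
  20 → stock rod 2  [load 185/185]
5 stock rods opened.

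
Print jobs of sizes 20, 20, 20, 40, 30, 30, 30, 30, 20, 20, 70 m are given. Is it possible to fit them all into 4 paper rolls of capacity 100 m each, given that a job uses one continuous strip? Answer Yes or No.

A valid assignment using 4 paper rolls:
  roll 1: 70 + 30 = 100
  roll 2: 40 + 30 + 30 = 100
  roll 3: 30 + 20 + 20 + 20 = 90
  roll 4: 20 + 20 = 40
Every load is within 100 m, so 4 paper rolls suffice.

Yes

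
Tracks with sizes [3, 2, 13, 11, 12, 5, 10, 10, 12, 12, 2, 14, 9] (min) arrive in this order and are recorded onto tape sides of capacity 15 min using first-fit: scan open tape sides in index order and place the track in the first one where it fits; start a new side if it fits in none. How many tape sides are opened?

  3 → side 1 (new)  [load 3/15]
  2 → side 1  [load 5/15]
  13 → side 2 (new)  [load 13/15]
  11 → side 3 (new)  [load 11/15]
  12 → side 4 (new)  [load 12/15]
  5 → side 1  [load 10/15]
  10 → side 5 (new)  [load 10/15]
  10 → side 6 (new)  [load 10/15]
  12 → side 7 (new)  [load 12/15]
  12 → side 8 (new)  [load 12/15]
  2 → side 1  [load 12/15]
  14 → side 9 (new)  [load 14/15]
  9 → side 10 (new)  [load 9/15]
10 tape sides opened.

10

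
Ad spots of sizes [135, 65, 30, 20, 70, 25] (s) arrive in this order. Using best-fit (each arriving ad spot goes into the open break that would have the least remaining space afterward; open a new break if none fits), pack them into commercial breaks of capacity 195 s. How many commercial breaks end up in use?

  135 → break 1 (new)  [load 135/195]
  65 → break 2 (new)  [load 65/195]
  30 → break 1  [load 165/195]
  20 → break 1  [load 185/195]
  70 → break 2  [load 135/195]
  25 → break 2  [load 160/195]
2 commercial breaks opened.

2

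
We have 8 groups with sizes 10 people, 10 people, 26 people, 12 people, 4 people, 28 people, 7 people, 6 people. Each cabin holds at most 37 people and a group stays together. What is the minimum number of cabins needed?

Total = 28 + 26 + 12 + 10 + 10 + 7 + 6 + 4 = 103 people.
Lower bound: ⌈103/37⌉ = 3 cabins.
A packing using 3 cabins:
  cabin 1: 28 + 7 = 35
  cabin 2: 26 + 10 = 36
  cabin 3: 12 + 10 + 6 + 4 = 32
This matches the lower bound, so 3 is optimal.

3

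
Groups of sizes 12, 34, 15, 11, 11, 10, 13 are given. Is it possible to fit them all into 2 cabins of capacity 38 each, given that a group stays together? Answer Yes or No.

Total = 106; ⌈106/38⌉ = 3.
At least 3 cabins are required, but only 2 are allowed.

No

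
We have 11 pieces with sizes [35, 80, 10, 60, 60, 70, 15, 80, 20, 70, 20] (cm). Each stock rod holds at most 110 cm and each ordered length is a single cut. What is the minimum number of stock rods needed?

Total = 80 + 80 + 70 + 70 + 60 + 60 + 35 + 20 + 20 + 15 + 10 = 520 cm.
Lower bound: ⌈520/110⌉ = 5 stock rods.
Also, 6 pieces each exceed 55 cm, and no two of those can share a stock rod, so at least 6 stock rods are needed.
A packing using 6 stock rods:
  stock rod 1: 80 + 20 + 10 = 110
  stock rod 2: 80 + 20 = 100
  stock rod 3: 70 + 35 = 105
  stock rod 4: 70 + 15 = 85
  stock rod 5: 60 = 60
  stock rod 6: 60 = 60
This matches the lower bound, so 6 is optimal.

6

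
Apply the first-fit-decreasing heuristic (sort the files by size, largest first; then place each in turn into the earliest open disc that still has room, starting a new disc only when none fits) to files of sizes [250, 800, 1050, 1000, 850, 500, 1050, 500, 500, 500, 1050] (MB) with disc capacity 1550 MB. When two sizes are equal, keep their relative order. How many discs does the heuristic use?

6

Sorted descending: 1050, 1050, 1050, 1000, 850, 800, 500, 500, 500, 500, 250.
  1050 → disc 1 (new)  [load 1050/1550]
  1050 → disc 2 (new)  [load 1050/1550]
  1050 → disc 3 (new)  [load 1050/1550]
  1000 → disc 4 (new)  [load 1000/1550]
  850 → disc 5 (new)  [load 850/1550]
  800 → disc 6 (new)  [load 800/1550]
  500 → disc 1  [load 1550/1550]
  500 → disc 2  [load 1550/1550]
  500 → disc 3  [load 1550/1550]
  500 → disc 4  [load 1500/1550]
  250 → disc 5  [load 1100/1550]
6 discs opened.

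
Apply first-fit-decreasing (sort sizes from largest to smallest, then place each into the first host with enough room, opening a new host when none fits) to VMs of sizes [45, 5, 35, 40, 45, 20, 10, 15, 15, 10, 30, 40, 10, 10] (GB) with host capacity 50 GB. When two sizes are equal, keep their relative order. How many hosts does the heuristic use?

7

Sorted descending: 45, 45, 40, 40, 35, 30, 20, 15, 15, 10, 10, 10, 10, 5.
  45 → host 1 (new)  [load 45/50]
  45 → host 2 (new)  [load 45/50]
  40 → host 3 (new)  [load 40/50]
  40 → host 4 (new)  [load 40/50]
  35 → host 5 (new)  [load 35/50]
  30 → host 6 (new)  [load 30/50]
  20 → host 6  [load 50/50]
  15 → host 5  [load 50/50]
  15 → host 7 (new)  [load 15/50]
  10 → host 3  [load 50/50]
  10 → host 4  [load 50/50]
  10 → host 7  [load 25/50]
  10 → host 7  [load 35/50]
  5 → host 1  [load 50/50]
7 hosts opened.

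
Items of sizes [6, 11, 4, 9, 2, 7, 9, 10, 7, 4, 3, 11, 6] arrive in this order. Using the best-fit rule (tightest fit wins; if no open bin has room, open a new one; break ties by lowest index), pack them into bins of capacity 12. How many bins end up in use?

9

  6 → bin 1 (new)  [load 6/12]
  11 → bin 2 (new)  [load 11/12]
  4 → bin 1  [load 10/12]
  9 → bin 3 (new)  [load 9/12]
  2 → bin 1  [load 12/12]
  7 → bin 4 (new)  [load 7/12]
  9 → bin 5 (new)  [load 9/12]
  10 → bin 6 (new)  [load 10/12]
  7 → bin 7 (new)  [load 7/12]
  4 → bin 4  [load 11/12]
  3 → bin 3  [load 12/12]
  11 → bin 8 (new)  [load 11/12]
  6 → bin 9 (new)  [load 6/12]
9 bins opened.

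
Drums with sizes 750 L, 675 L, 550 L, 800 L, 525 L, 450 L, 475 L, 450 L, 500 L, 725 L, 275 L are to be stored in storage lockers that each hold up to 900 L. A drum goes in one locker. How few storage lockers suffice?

9

Total = 800 + 750 + 725 + 675 + 550 + 525 + 500 + 475 + 450 + 450 + 275 = 6175 L.
Lower bound: ⌈6175/900⌉ = 7 storage lockers.
Also, 8 drums each exceed 450 L, and no two of those can share a locker, so at least 8 storage lockers are needed.
A packing using 9 storage lockers:
  locker 1: 800 = 800
  locker 2: 750 = 750
  locker 3: 725 = 725
  locker 4: 675 = 675
  locker 5: 550 + 275 = 825
  locker 6: 525 = 525
  locker 7: 500 = 500
  locker 8: 475 = 475
  locker 9: 450 + 450 = 900
No arrangement into 8 storage lockers stays within capacity, so 9 is optimal.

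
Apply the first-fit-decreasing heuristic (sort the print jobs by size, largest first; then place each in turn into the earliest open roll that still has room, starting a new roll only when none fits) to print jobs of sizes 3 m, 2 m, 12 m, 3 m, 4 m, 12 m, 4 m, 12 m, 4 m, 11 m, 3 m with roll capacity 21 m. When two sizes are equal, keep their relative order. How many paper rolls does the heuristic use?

4

Sorted descending: 12, 12, 12, 11, 4, 4, 4, 3, 3, 3, 2.
  12 → roll 1 (new)  [load 12/21]
  12 → roll 2 (new)  [load 12/21]
  12 → roll 3 (new)  [load 12/21]
  11 → roll 4 (new)  [load 11/21]
  4 → roll 1  [load 16/21]
  4 → roll 1  [load 20/21]
  4 → roll 2  [load 16/21]
  3 → roll 2  [load 19/21]
  3 → roll 3  [load 15/21]
  3 → roll 3  [load 18/21]
  2 → roll 2  [load 21/21]
4 paper rolls opened.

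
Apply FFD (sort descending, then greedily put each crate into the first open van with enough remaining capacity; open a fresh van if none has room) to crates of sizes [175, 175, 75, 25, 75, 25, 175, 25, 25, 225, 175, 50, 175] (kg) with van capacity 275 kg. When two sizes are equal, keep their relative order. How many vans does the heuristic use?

Sorted descending: 225, 175, 175, 175, 175, 175, 75, 75, 50, 25, 25, 25, 25.
  225 → van 1 (new)  [load 225/275]
  175 → van 2 (new)  [load 175/275]
  175 → van 3 (new)  [load 175/275]
  175 → van 4 (new)  [load 175/275]
  175 → van 5 (new)  [load 175/275]
  175 → van 6 (new)  [load 175/275]
  75 → van 2  [load 250/275]
  75 → van 3  [load 250/275]
  50 → van 1  [load 275/275]
  25 → van 2  [load 275/275]
  25 → van 3  [load 275/275]
  25 → van 4  [load 200/275]
  25 → van 4  [load 225/275]
6 vans opened.

6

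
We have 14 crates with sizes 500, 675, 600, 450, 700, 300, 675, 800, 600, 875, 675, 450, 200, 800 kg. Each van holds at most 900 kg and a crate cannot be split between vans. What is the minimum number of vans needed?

Total = 875 + 800 + 800 + 700 + 675 + 675 + 675 + 600 + 600 + 500 + 450 + 450 + 300 + 200 = 8300 kg.
Lower bound: ⌈8300/900⌉ = 10 vans.
A packing using 11 vans:
  van 1: 875 = 875
  van 2: 800 = 800
  van 3: 800 = 800
  van 4: 700 + 200 = 900
  van 5: 675 = 675
  van 6: 675 = 675
  van 7: 675 = 675
  van 8: 600 + 300 = 900
  van 9: 600 = 600
  van 10: 500 = 500
  van 11: 450 + 450 = 900
No arrangement into 10 vans stays within capacity, so 11 is optimal.

11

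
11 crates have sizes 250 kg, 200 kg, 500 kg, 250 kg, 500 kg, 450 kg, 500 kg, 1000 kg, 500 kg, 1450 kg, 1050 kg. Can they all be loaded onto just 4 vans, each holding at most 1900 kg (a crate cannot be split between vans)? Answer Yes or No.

Yes

A valid assignment using 4 vans:
  van 1: 1450 + 450 = 1900
  van 2: 1050 + 500 + 250 = 1800
  van 3: 1000 + 500 + 250 = 1750
  van 4: 500 + 500 + 200 = 1200
Every load is within 1900 kg, so 4 vans suffice.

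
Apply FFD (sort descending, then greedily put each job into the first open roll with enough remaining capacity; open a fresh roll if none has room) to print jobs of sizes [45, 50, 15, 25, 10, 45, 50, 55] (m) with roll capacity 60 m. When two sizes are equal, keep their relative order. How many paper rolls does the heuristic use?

Sorted descending: 55, 50, 50, 45, 45, 25, 15, 10.
  55 → roll 1 (new)  [load 55/60]
  50 → roll 2 (new)  [load 50/60]
  50 → roll 3 (new)  [load 50/60]
  45 → roll 4 (new)  [load 45/60]
  45 → roll 5 (new)  [load 45/60]
  25 → roll 6 (new)  [load 25/60]
  15 → roll 4  [load 60/60]
  10 → roll 2  [load 60/60]
6 paper rolls opened.

6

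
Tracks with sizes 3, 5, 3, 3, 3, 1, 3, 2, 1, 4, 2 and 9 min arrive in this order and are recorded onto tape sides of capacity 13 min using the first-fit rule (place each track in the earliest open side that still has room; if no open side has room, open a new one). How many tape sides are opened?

  3 → side 1 (new)  [load 3/13]
  5 → side 1  [load 8/13]
  3 → side 1  [load 11/13]
  3 → side 2 (new)  [load 3/13]
  3 → side 2  [load 6/13]
  1 → side 1  [load 12/13]
  3 → side 2  [load 9/13]
  2 → side 2  [load 11/13]
  1 → side 1  [load 13/13]
  4 → side 3 (new)  [load 4/13]
  2 → side 2  [load 13/13]
  9 → side 3  [load 13/13]
3 tape sides opened.

3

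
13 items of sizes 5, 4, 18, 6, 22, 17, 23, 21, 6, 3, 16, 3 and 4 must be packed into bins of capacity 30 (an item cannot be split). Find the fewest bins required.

Total = 23 + 22 + 21 + 18 + 17 + 16 + 6 + 6 + 5 + 4 + 4 + 3 + 3 = 148.
Lower bound: ⌈148/30⌉ = 5 bins.
Also, 6 items each exceed 15, and no two of those can share a bin, so at least 6 bins are needed.
A packing using 6 bins:
  bin 1: 23 + 6 = 29
  bin 2: 22 + 6 = 28
  bin 3: 21 + 5 + 4 = 30
  bin 4: 18 + 4 + 3 + 3 = 28
  bin 5: 17 = 17
  bin 6: 16 = 16
This matches the lower bound, so 6 is optimal.

6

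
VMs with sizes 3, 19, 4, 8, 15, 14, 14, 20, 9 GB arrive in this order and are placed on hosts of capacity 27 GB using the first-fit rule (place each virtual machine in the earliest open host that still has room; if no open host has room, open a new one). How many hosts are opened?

  3 → host 1 (new)  [load 3/27]
  19 → host 1  [load 22/27]
  4 → host 1  [load 26/27]
  8 → host 2 (new)  [load 8/27]
  15 → host 2  [load 23/27]
  14 → host 3 (new)  [load 14/27]
  14 → host 4 (new)  [load 14/27]
  20 → host 5 (new)  [load 20/27]
  9 → host 3  [load 23/27]
5 hosts opened.

5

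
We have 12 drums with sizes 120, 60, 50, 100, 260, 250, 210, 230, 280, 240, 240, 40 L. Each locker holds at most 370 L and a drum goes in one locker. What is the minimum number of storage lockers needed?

Total = 280 + 260 + 250 + 240 + 240 + 230 + 210 + 120 + 100 + 60 + 50 + 40 = 2080 L.
Lower bound: ⌈2080/370⌉ = 6 storage lockers.
Also, 7 drums each exceed 185 L, and no two of those can share a locker, so at least 7 storage lockers are needed.
A packing using 7 storage lockers:
  locker 1: 280 + 60 = 340
  locker 2: 260 + 100 = 360
  locker 3: 250 + 120 = 370
  locker 4: 240 + 50 + 40 = 330
  locker 5: 240 = 240
  locker 6: 230 = 230
  locker 7: 210 = 210
This matches the lower bound, so 7 is optimal.

7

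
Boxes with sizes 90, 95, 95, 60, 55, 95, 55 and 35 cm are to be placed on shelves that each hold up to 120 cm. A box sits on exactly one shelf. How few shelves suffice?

6

Total = 95 + 95 + 95 + 90 + 60 + 55 + 55 + 35 = 580 cm.
Lower bound: ⌈580/120⌉ = 5 shelves.
A packing using 6 shelves:
  shelf 1: 95 = 95
  shelf 2: 95 = 95
  shelf 3: 95 = 95
  shelf 4: 90 = 90
  shelf 5: 60 + 55 = 115
  shelf 6: 55 + 35 = 90
No arrangement into 5 shelves stays within capacity, so 6 is optimal.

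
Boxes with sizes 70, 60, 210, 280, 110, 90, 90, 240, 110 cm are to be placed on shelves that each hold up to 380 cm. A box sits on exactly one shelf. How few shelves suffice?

4

Total = 280 + 240 + 210 + 110 + 110 + 90 + 90 + 70 + 60 = 1260 cm.
Lower bound: ⌈1260/380⌉ = 4 shelves.
A packing using 4 shelves:
  shelf 1: 280 + 90 = 370
  shelf 2: 240 + 110 = 350
  shelf 3: 210 + 110 + 60 = 380
  shelf 4: 90 + 70 = 160
This matches the lower bound, so 4 is optimal.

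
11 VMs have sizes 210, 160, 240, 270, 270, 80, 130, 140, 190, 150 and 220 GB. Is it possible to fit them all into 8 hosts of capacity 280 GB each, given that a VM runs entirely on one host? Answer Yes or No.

No

Total = 2060 GB; ⌈2060/280⌉ = 8.
The bound of 8 does not rule out 8, but exhaustive search shows no assignment into 8 hosts of capacity 280 GB exists — the minimum is 9.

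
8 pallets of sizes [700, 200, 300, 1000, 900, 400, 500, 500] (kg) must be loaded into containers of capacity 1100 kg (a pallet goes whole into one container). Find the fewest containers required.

Total = 1000 + 900 + 700 + 500 + 500 + 400 + 300 + 200 = 4500 kg.
Lower bound: ⌈4500/1100⌉ = 5 containers.
A packing using 5 containers:
  container 1: 1000 = 1000
  container 2: 900 + 200 = 1100
  container 3: 700 + 400 = 1100
  container 4: 500 + 500 = 1000
  container 5: 300 = 300
This matches the lower bound, so 5 is optimal.

5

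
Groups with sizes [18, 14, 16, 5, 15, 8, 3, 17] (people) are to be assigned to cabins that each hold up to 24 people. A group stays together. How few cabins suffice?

5

Total = 18 + 17 + 16 + 15 + 14 + 8 + 5 + 3 = 96 people.
Lower bound: ⌈96/24⌉ = 4 cabins.
Also, 5 groups each exceed 12 people, and no two of those can share a cabin, so at least 5 cabins are needed.
A packing using 5 cabins:
  cabin 1: 18 + 5 = 23
  cabin 2: 17 + 3 = 20
  cabin 3: 16 + 8 = 24
  cabin 4: 15 = 15
  cabin 5: 14 = 14
This matches the lower bound, so 5 is optimal.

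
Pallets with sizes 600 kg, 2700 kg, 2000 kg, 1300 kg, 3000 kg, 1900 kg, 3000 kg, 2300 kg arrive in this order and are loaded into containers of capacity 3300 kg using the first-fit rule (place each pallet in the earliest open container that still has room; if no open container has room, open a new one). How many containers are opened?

6

  600 → container 1 (new)  [load 600/3300]
  2700 → container 1  [load 3300/3300]
  2000 → container 2 (new)  [load 2000/3300]
  1300 → container 2  [load 3300/3300]
  3000 → container 3 (new)  [load 3000/3300]
  1900 → container 4 (new)  [load 1900/3300]
  3000 → container 5 (new)  [load 3000/3300]
  2300 → container 6 (new)  [load 2300/3300]
6 containers opened.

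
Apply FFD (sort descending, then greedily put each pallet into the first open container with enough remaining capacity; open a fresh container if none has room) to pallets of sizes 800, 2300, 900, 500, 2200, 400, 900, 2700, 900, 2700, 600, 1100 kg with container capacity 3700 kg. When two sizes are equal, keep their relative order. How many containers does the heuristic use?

5

Sorted descending: 2700, 2700, 2300, 2200, 1100, 900, 900, 900, 800, 600, 500, 400.
  2700 → container 1 (new)  [load 2700/3700]
  2700 → container 2 (new)  [load 2700/3700]
  2300 → container 3 (new)  [load 2300/3700]
  2200 → container 4 (new)  [load 2200/3700]
  1100 → container 3  [load 3400/3700]
  900 → container 1  [load 3600/3700]
  900 → container 2  [load 3600/3700]
  900 → container 4  [load 3100/3700]
  800 → container 5 (new)  [load 800/3700]
  600 → container 4  [load 3700/3700]
  500 → container 5  [load 1300/3700]
  400 → container 5  [load 1700/3700]
5 containers opened.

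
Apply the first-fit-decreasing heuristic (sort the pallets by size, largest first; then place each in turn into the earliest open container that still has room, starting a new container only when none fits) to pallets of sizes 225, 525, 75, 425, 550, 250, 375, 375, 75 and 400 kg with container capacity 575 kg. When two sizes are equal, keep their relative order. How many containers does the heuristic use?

Sorted descending: 550, 525, 425, 400, 375, 375, 250, 225, 75, 75.
  550 → container 1 (new)  [load 550/575]
  525 → container 2 (new)  [load 525/575]
  425 → container 3 (new)  [load 425/575]
  400 → container 4 (new)  [load 400/575]
  375 → container 5 (new)  [load 375/575]
  375 → container 6 (new)  [load 375/575]
  250 → container 7 (new)  [load 250/575]
  225 → container 7  [load 475/575]
  75 → container 3  [load 500/575]
  75 → container 3  [load 575/575]
7 containers opened.

7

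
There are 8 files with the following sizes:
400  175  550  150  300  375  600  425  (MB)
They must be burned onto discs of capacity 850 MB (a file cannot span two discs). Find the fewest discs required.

Total = 600 + 550 + 425 + 400 + 375 + 300 + 175 + 150 = 2975 MB.
Lower bound: ⌈2975/850⌉ = 4 discs.
A packing using 4 discs:
  disc 1: 600 + 175 = 775
  disc 2: 550 + 300 = 850
  disc 3: 425 + 400 = 825
  disc 4: 375 + 150 = 525
This matches the lower bound, so 4 is optimal.

4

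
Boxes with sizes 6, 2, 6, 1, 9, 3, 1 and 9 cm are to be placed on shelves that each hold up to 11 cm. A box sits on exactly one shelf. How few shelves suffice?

4

Total = 9 + 9 + 6 + 6 + 3 + 2 + 1 + 1 = 37 cm.
Lower bound: ⌈37/11⌉ = 4 shelves.
A packing using 4 shelves:
  shelf 1: 9 + 2 = 11
  shelf 2: 9 + 1 + 1 = 11
  shelf 3: 6 + 3 = 9
  shelf 4: 6 = 6
This matches the lower bound, so 4 is optimal.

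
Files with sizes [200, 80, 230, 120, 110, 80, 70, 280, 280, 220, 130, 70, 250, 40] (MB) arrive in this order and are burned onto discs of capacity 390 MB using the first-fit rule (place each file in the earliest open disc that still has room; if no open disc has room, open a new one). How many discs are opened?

6

  200 → disc 1 (new)  [load 200/390]
  80 → disc 1  [load 280/390]
  230 → disc 2 (new)  [load 230/390]
  120 → disc 2  [load 350/390]
  110 → disc 1  [load 390/390]
  80 → disc 3 (new)  [load 80/390]
  70 → disc 3  [load 150/390]
  280 → disc 4 (new)  [load 280/390]
  280 → disc 5 (new)  [load 280/390]
  220 → disc 3  [load 370/390]
  130 → disc 6 (new)  [load 130/390]
  70 → disc 4  [load 350/390]
  250 → disc 6  [load 380/390]
  40 → disc 2  [load 390/390]
6 discs opened.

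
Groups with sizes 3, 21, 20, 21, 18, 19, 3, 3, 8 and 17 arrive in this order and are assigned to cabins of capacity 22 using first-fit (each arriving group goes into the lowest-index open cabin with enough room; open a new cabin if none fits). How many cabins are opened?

7

  3 → cabin 1 (new)  [load 3/22]
  21 → cabin 2 (new)  [load 21/22]
  20 → cabin 3 (new)  [load 20/22]
  21 → cabin 4 (new)  [load 21/22]
  18 → cabin 1  [load 21/22]
  19 → cabin 5 (new)  [load 19/22]
  3 → cabin 5  [load 22/22]
  3 → cabin 6 (new)  [load 3/22]
  8 → cabin 6  [load 11/22]
  17 → cabin 7 (new)  [load 17/22]
7 cabins opened.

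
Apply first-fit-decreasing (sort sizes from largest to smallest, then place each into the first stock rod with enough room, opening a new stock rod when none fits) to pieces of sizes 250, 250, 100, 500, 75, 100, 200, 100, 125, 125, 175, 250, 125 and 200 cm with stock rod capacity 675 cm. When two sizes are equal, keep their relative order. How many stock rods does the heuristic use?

Sorted descending: 500, 250, 250, 250, 200, 200, 175, 125, 125, 125, 100, 100, 100, 75.
  500 → stock rod 1 (new)  [load 500/675]
  250 → stock rod 2 (new)  [load 250/675]
  250 → stock rod 2  [load 500/675]
  250 → stock rod 3 (new)  [load 250/675]
  200 → stock rod 3  [load 450/675]
  200 → stock rod 3  [load 650/675]
  175 → stock rod 1  [load 675/675]
  125 → stock rod 2  [load 625/675]
  125 → stock rod 4 (new)  [load 125/675]
  125 → stock rod 4  [load 250/675]
  100 → stock rod 4  [load 350/675]
  100 → stock rod 4  [load 450/675]
  100 → stock rod 4  [load 550/675]
  75 → stock rod 4  [load 625/675]
4 stock rods opened.

4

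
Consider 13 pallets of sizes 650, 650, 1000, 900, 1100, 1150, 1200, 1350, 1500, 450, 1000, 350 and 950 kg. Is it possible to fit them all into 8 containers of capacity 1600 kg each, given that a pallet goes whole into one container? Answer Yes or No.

Total = 12250 kg; ⌈12250/1600⌉ = 8.
9 pallets each exceed half the capacity and cannot share a container, forcing at least 9 containers.
At least 9 containers are required, but only 8 are allowed.

No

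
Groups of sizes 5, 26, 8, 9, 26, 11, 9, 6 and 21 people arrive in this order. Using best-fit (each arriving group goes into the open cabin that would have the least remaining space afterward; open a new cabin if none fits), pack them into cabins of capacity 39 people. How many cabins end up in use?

  5 → cabin 1 (new)  [load 5/39]
  26 → cabin 1  [load 31/39]
  8 → cabin 1  [load 39/39]
  9 → cabin 2 (new)  [load 9/39]
  26 → cabin 2  [load 35/39]
  11 → cabin 3 (new)  [load 11/39]
  9 → cabin 3  [load 20/39]
  6 → cabin 3  [load 26/39]
  21 → cabin 4 (new)  [load 21/39]
4 cabins opened.

4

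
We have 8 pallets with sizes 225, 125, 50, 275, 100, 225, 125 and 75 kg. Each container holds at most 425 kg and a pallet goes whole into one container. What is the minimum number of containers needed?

Total = 275 + 225 + 225 + 125 + 125 + 100 + 75 + 50 = 1200 kg.
Lower bound: ⌈1200/425⌉ = 3 containers.
A packing using 3 containers:
  container 1: 275 + 125 = 400
  container 2: 225 + 125 + 75 = 425
  container 3: 225 + 100 + 50 = 375
This matches the lower bound, so 3 is optimal.

3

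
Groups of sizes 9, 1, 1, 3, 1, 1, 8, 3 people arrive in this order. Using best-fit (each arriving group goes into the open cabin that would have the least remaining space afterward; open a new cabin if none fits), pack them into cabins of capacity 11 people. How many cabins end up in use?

3

  9 → cabin 1 (new)  [load 9/11]
  1 → cabin 1  [load 10/11]
  1 → cabin 1  [load 11/11]
  3 → cabin 2 (new)  [load 3/11]
  1 → cabin 2  [load 4/11]
  1 → cabin 2  [load 5/11]
  8 → cabin 3 (new)  [load 8/11]
  3 → cabin 3  [load 11/11]
3 cabins opened.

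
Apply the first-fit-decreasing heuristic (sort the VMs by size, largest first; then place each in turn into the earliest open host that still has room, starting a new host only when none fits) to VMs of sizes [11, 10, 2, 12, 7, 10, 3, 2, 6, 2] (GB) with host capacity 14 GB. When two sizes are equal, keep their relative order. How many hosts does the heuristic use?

5

Sorted descending: 12, 11, 10, 10, 7, 6, 3, 2, 2, 2.
  12 → host 1 (new)  [load 12/14]
  11 → host 2 (new)  [load 11/14]
  10 → host 3 (new)  [load 10/14]
  10 → host 4 (new)  [load 10/14]
  7 → host 5 (new)  [load 7/14]
  6 → host 5  [load 13/14]
  3 → host 2  [load 14/14]
  2 → host 1  [load 14/14]
  2 → host 3  [load 12/14]
  2 → host 3  [load 14/14]
5 hosts opened.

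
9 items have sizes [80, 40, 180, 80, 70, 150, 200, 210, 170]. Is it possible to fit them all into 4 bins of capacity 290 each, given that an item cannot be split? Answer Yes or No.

Total = 1180; ⌈1180/290⌉ = 5.
At least 5 bins are required, but only 4 are allowed.

No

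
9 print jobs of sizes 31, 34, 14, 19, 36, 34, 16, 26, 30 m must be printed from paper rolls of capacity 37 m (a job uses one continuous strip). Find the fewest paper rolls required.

8

Total = 36 + 34 + 34 + 31 + 30 + 26 + 19 + 16 + 14 = 240 m.
Lower bound: ⌈240/37⌉ = 7 paper rolls.
A packing using 8 paper rolls:
  roll 1: 36 = 36
  roll 2: 34 = 34
  roll 3: 34 = 34
  roll 4: 31 = 31
  roll 5: 30 = 30
  roll 6: 26 = 26
  roll 7: 19 + 16 = 35
  roll 8: 14 = 14
No arrangement into 7 paper rolls stays within capacity, so 8 is optimal.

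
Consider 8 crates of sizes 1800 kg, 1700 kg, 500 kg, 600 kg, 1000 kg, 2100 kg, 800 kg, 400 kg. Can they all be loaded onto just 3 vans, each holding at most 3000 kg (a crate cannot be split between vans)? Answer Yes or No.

Total = 8900 kg; ⌈8900/3000⌉ = 3.
The bound of 3 does not rule out 3, but exhaustive search shows no assignment into 3 vans of capacity 3000 kg exists — the minimum is 4.

No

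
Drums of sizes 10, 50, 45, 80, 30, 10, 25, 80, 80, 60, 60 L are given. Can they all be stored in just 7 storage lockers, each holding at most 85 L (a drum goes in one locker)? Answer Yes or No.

A valid assignment using 7 storage lockers:
  locker 1: 80 = 80
  locker 2: 80 = 80
  locker 3: 80 = 80
  locker 4: 60 + 25 = 85
  locker 5: 60 + 10 + 10 = 80
  locker 6: 50 + 30 = 80
  locker 7: 45 = 45
Every load is within 85 L, so 7 storage lockers suffice.

Yes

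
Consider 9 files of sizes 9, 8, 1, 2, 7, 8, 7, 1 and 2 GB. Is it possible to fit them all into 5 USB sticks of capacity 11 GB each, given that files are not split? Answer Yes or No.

Yes

A valid assignment using 5 USB sticks:
  USB stick 1: 9 + 2 = 11
  USB stick 2: 8 + 2 + 1 = 11
  USB stick 3: 8 + 1 = 9
  USB stick 4: 7 = 7
  USB stick 5: 7 = 7
Every load is within 11 GB, so 5 USB sticks suffice.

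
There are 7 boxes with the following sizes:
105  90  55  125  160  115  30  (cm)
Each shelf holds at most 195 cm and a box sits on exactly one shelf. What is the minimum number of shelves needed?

Total = 160 + 125 + 115 + 105 + 90 + 55 + 30 = 680 cm.
Lower bound: ⌈680/195⌉ = 4 shelves.
A packing using 4 shelves:
  shelf 1: 160 + 30 = 190
  shelf 2: 125 + 55 = 180
  shelf 3: 115 = 115
  shelf 4: 105 + 90 = 195
This matches the lower bound, so 4 is optimal.

4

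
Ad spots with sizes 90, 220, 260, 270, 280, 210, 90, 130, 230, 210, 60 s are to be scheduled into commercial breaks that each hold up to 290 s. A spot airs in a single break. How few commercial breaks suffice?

9

Total = 280 + 270 + 260 + 230 + 220 + 210 + 210 + 130 + 90 + 90 + 60 = 2050 s.
Lower bound: ⌈2050/290⌉ = 8 commercial breaks.
A packing using 9 commercial breaks:
  break 1: 280 = 280
  break 2: 270 = 270
  break 3: 260 = 260
  break 4: 230 + 60 = 290
  break 5: 220 = 220
  break 6: 210 = 210
  break 7: 210 = 210
  break 8: 130 + 90 = 220
  break 9: 90 = 90
No arrangement into 8 commercial breaks stays within capacity, so 9 is optimal.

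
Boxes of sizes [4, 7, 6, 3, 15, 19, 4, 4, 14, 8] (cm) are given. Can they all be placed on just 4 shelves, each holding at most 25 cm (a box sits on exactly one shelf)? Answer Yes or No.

Yes

A valid assignment using 4 shelves:
  shelf 1: 19 + 6 = 25
  shelf 2: 15 + 8 = 23
  shelf 3: 14 + 7 + 4 = 25
  shelf 4: 4 + 4 + 3 = 11
Every load is within 25 cm, so 4 shelves suffice.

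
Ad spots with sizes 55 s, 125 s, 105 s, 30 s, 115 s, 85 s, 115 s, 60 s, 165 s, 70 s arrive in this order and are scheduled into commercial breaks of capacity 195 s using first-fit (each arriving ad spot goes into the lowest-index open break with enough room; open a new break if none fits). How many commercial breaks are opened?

  55 → break 1 (new)  [load 55/195]
  125 → break 1  [load 180/195]
  105 → break 2 (new)  [load 105/195]
  30 → break 2  [load 135/195]
  115 → break 3 (new)  [load 115/195]
  85 → break 4 (new)  [load 85/195]
  115 → break 5 (new)  [load 115/195]
  60 → break 2  [load 195/195]
  165 → break 6 (new)  [load 165/195]
  70 → break 3  [load 185/195]
6 commercial breaks opened.

6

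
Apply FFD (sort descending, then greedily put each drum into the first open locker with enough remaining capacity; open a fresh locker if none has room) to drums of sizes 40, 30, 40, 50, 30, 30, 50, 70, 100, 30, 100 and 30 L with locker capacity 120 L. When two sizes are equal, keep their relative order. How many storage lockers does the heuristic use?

6

Sorted descending: 100, 100, 70, 50, 50, 40, 40, 30, 30, 30, 30, 30.
  100 → locker 1 (new)  [load 100/120]
  100 → locker 2 (new)  [load 100/120]
  70 → locker 3 (new)  [load 70/120]
  50 → locker 3  [load 120/120]
  50 → locker 4 (new)  [load 50/120]
  40 → locker 4  [load 90/120]
  40 → locker 5 (new)  [load 40/120]
  30 → locker 4  [load 120/120]
  30 → locker 5  [load 70/120]
  30 → locker 5  [load 100/120]
  30 → locker 6 (new)  [load 30/120]
  30 → locker 6  [load 60/120]
6 storage lockers opened.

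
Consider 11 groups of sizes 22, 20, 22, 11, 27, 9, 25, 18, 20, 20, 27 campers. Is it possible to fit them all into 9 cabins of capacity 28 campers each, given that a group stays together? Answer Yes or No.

Total = 221 campers; ⌈221/28⌉ = 8.
9 groups each exceed half the capacity and cannot share a cabin, forcing at least 9 cabins.
The bound of 9 does not rule out 9, but exhaustive search shows no assignment into 9 cabins of capacity 28 campers exists — the minimum is 10.

No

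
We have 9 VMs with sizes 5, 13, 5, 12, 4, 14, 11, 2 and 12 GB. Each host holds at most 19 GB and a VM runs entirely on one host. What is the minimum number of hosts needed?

5

Total = 14 + 13 + 12 + 12 + 11 + 5 + 5 + 4 + 2 = 78 GB.
Lower bound: ⌈78/19⌉ = 5 hosts.
A packing using 5 hosts:
  host 1: 14 + 5 = 19
  host 2: 13 + 5 = 18
  host 3: 12 + 4 + 2 = 18
  host 4: 12 = 12
  host 5: 11 = 11
This matches the lower bound, so 5 is optimal.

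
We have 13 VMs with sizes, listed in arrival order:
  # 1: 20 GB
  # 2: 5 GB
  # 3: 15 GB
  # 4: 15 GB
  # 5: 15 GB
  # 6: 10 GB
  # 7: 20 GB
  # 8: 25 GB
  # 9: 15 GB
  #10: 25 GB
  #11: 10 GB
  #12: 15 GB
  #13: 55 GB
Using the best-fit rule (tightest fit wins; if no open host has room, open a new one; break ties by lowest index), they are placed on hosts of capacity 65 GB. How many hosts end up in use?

4

  20 → host 1 (new)  [load 20/65]
  5 → host 1  [load 25/65]
  15 → host 1  [load 40/65]
  15 → host 1  [load 55/65]
  15 → host 2 (new)  [load 15/65]
  10 → host 1  [load 65/65]
  20 → host 2  [load 35/65]
  25 → host 2  [load 60/65]
  15 → host 3 (new)  [load 15/65]
  25 → host 3  [load 40/65]
  10 → host 3  [load 50/65]
  15 → host 3  [load 65/65]
  55 → host 4 (new)  [load 55/65]
4 hosts opened.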